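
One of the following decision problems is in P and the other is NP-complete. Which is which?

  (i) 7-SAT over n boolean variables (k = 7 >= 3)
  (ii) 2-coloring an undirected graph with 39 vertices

(i) is NP-complete: 3-SAT is NP-complete (Cook-Levin); k-SAT for k>=3 reduces from 3-SAT.
(ii) is P: 2-coloring is bipartiteness testing via BFS, O(V+E).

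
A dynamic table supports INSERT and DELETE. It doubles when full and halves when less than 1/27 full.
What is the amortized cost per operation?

Using potential function Phi = |2*num_items - table_size| when load > 1/2, and Phi = table_size/2 - num_items otherwise. The gap of 1/27 vs 1/2 for shrinking prevents thrashing. Both insert and delete have O(1) amortized cost.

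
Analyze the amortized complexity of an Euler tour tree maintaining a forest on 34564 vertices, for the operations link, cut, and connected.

An Euler tour tree stores each tree's Euler tour as a balanced BST keyed by tour position. On 34564 vertices: link concatenates two tours via O(1) splits/joins of size <= 2*34564 (O(log n)); cut splits the tour at the two occurrences of the edge (O(log n)); connected compares BST roots (O(log n) to find the root). All O(log n) amortized.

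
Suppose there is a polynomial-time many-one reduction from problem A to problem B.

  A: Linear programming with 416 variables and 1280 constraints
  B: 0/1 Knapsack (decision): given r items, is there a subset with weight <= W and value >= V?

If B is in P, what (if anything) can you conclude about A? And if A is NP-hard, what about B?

A poly-time reduction A <=_p B means any A-instance can be transformed to a B-instance in poly time.
If B is in P: compose the reduction with B's poly-time algorithm to solve A in poly time, so A is in P.
If A is NP-hard: every NP problem reduces to A, which reduces to B; composing reductions, every NP problem reduces to B, so B is NP-hard.
(Here in fact A is P and B is NP-complete.)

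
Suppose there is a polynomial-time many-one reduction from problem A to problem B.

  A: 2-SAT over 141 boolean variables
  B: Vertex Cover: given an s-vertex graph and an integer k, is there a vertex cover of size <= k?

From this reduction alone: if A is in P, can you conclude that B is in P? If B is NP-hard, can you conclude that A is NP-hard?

A poly-time reduction A <=_p B transfers tractability DOWN (B easy => A easy) and hardness UP (A hard => B hard), not the reverse.
From A in P, the reduction alone does NOT give B in P: any problem in P trivially reduces to SAT, yet SAT is not known to be in P.
From B NP-hard, the reduction alone does NOT give A NP-hard: again, easy problems reduce to hard ones.
(Here in fact A is P and B is NP-complete.)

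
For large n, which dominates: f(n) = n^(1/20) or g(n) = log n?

f(n) = n^(1/20) grows faster: any positive power of n dominates log n.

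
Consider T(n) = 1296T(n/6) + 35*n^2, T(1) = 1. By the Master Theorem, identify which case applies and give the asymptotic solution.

a=1296, b=6, f(n)=35*n^2.
log_6(1296) = 4 > 2.
Since f(n) = O(n^2) is polynomially smaller than n^4, Case 1 applies.
T(n) = Theta(n^4).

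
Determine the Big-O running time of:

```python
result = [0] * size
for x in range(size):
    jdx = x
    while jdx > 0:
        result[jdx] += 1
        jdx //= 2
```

Time complexity: O(n log n).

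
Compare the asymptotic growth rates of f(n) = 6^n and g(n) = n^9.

f(n) = 6^n grows faster: any exponential with base > 1 dominates every polynomial.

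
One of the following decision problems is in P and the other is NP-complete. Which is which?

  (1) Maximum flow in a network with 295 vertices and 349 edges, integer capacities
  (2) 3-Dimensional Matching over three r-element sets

(1) is P: Edmonds-Karp / push-relabel run in polynomial time.
(2) is NP-complete: one of Karp's 21 NP-complete problems.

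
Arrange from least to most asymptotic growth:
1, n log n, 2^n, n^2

Ordered by growth rate: 1 < n log n < n^2 < 2^n.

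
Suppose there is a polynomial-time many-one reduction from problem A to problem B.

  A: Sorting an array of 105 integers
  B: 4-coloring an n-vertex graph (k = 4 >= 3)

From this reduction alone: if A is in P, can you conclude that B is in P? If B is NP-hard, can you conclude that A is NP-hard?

A poly-time reduction A <=_p B transfers tractability DOWN (B easy => A easy) and hardness UP (A hard => B hard), not the reverse.
From A in P, the reduction alone does NOT give B in P: any problem in P trivially reduces to SAT, yet SAT is not known to be in P.
From B NP-hard, the reduction alone does NOT give A NP-hard: again, easy problems reduce to hard ones.
(Here in fact A is P and B is NP-complete.)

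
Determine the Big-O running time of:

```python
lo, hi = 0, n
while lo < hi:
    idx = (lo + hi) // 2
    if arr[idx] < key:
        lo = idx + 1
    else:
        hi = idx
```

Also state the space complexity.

Time complexity: O(log n).
Space complexity: O(1).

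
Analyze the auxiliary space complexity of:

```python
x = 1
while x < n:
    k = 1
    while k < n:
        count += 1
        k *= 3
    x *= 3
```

Space complexity: O(1).
Only a constant amount of auxiliary storage is used; nothing grows with n.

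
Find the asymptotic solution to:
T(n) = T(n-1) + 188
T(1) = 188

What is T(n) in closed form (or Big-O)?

Unrolling: T(n) = T(n-1) + 188 = T(n-2) + 2*188 = ... = T(1) + (n-1)*188 = 188 + (n-1)*188 = 188n.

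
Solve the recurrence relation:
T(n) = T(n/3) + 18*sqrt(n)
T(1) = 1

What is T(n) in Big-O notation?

Each level contributes sqrt(n/3^k). Geometric series with ratio 1/sqrt(3) < 1 sums to O(sqrt(n)).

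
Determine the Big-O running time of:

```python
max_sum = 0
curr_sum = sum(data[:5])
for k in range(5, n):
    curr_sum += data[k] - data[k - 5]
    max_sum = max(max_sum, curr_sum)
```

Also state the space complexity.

Time complexity: O(n).
Space complexity: O(1).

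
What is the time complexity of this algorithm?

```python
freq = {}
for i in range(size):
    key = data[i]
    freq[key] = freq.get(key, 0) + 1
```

Time complexity: O(n).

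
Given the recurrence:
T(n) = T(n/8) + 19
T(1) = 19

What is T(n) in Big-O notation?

Each step divides n by 8 and adds 19. After log_8(n) steps, T(n) = O(log n).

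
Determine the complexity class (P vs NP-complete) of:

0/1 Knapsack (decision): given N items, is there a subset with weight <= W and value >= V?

This problem is NP-complete: reduces from Subset Sum.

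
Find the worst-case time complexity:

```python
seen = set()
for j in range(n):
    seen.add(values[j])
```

Time complexity: O(n).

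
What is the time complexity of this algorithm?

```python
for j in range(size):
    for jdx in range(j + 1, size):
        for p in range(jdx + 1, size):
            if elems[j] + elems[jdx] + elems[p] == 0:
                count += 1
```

Time complexity: O(n^3).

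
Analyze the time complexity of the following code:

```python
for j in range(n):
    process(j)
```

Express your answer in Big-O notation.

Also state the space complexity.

Time complexity: O(n).
Space complexity: O(1).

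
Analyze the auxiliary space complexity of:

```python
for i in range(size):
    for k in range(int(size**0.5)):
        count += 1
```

Space complexity: O(1).
Only a constant amount of auxiliary storage is used; nothing grows with n.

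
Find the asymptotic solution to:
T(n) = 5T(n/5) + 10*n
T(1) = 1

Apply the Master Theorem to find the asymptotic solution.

a=5, b=5, f(n)=10*n. log_5(5) = 1. Case 2: T(n) = O(n log n).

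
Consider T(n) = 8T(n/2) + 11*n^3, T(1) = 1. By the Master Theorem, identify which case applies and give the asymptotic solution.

a=8, b=2, f(n)=11*n^3.
log_2(8) = 3, so n^(log_b(a)) = n^3.
f(n) = Theta(n^3), so Case 2 applies.
T(n) = Theta(n^3 log n).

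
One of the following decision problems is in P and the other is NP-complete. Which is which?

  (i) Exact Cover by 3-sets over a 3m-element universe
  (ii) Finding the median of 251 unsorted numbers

(i) is NP-complete: one of Karp's 21 NP-complete problems.
(ii) is P: linear-time selection (median-of-medians) runs in O(n).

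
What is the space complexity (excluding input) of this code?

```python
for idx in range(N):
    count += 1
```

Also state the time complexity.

Space complexity: O(1).
Only a constant amount of auxiliary storage is used; nothing grows with n.
Time complexity: O(n).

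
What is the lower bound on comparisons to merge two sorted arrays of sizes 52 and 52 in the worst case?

Adversary: with |52 - 52| <= 1 the inputs can be fully interleaved so that every adjacent pair in the merged output comes from different arrays. Then each of the 103 adjacent pairs must be directly compared, or the algorithm cannot determine their relative order. Standard merge meets this bound.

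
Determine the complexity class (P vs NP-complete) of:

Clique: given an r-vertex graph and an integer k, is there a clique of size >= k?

This problem is NP-complete: complement of Independent Set / Vertex Cover (with k part of the input).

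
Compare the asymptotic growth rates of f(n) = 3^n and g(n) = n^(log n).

f(n) = 3^n grows faster: take logs: log(n^(log n)) = (log n)^2, log(3^n) = n log 3; n dominates (log n)^2.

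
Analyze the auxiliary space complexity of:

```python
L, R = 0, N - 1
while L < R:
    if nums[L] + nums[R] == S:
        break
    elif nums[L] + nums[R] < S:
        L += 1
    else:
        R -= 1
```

Space complexity: O(1).
Only a constant amount of auxiliary storage is used; nothing grows with n.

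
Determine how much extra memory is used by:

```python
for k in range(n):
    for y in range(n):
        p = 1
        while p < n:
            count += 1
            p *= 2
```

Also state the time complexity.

Space complexity: O(1).
Only a constant amount of auxiliary storage is used; nothing grows with n.
Time complexity: O(n^2 log n).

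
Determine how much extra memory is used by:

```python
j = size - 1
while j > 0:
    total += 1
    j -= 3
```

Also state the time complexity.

Space complexity: O(1).
Only a constant amount of auxiliary storage is used; nothing grows with n.
Time complexity: O(n).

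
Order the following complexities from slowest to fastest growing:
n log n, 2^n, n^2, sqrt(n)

Ordered by growth rate: sqrt(n) < n log n < n^2 < 2^n.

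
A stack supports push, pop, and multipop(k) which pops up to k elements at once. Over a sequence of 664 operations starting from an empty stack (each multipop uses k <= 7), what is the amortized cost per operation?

Each element is pushed exactly once and popped at most once (whether by pop or as part of a multipop). So the total number of individual pops over the whole sequence is at most the number of pushes, which is at most 664. Total work <= 2 * 664, hence O(1) amortized per operation.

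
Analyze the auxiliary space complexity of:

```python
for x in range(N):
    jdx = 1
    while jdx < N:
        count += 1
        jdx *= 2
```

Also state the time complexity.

Space complexity: O(1).
Only a constant amount of auxiliary storage is used; nothing grows with n.
Time complexity: O(n log n).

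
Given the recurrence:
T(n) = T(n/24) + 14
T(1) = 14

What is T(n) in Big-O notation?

Each step divides n by 24 and adds 14. After log_24(n) steps, T(n) = O(log n).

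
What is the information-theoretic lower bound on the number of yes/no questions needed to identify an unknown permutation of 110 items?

There are 110! = 15882455415227429404253703127090772871724410234473563207581748318444567162948183030959960131517678520479243672638179990208521148623422266876757623911219200000000000000000000000000 permutations. Each yes/no question gives at most 1 bit, so at least ceil(log_2(15882455415227429404253703127090772871724410234473563207581748318444567162948183030959960131517678520479243672638179990208521148623422266876757623911219200000000000000000000000000)) = 592 questions are needed.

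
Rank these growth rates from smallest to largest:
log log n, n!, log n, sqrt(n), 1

Ordered by growth rate: 1 < log log n < log n < sqrt(n) < n!.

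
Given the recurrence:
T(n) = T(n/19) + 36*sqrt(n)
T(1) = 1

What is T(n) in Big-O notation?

Each level contributes sqrt(n/19^k). Geometric series with ratio 1/sqrt(19) < 1 sums to O(sqrt(n)).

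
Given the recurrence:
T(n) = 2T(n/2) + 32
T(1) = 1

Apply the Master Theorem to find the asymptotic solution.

a=2, b=2, f(n)=32. log_2(2) = 1. Case 1 of Master Theorem: T(n) = O(n^1).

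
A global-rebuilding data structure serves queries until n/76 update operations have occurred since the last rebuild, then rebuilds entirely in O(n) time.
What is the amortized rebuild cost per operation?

The O(n) rebuild is triggered by n/76 operations, so each contributes O(n)/(n/76) = O(76) = O(1) to the rebuild cost.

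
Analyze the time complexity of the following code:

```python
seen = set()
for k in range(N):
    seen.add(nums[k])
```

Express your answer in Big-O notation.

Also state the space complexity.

Time complexity: O(n).
Space complexity: O(n).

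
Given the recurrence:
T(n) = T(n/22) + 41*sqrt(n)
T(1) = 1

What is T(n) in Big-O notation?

Each level contributes sqrt(n/22^k). Geometric series with ratio 1/sqrt(22) < 1 sums to O(sqrt(n)).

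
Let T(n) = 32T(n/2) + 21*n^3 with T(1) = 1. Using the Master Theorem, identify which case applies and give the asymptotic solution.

a=32, b=2, f(n)=21*n^3.
log_2(32) = 5 > 3.
Since f(n) = O(n^3) is polynomially smaller than n^5, Case 1 applies.
T(n) = Theta(n^5).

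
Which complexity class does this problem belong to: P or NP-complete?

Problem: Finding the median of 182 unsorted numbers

This problem is in P: linear-time selection (median-of-medians) runs in O(n).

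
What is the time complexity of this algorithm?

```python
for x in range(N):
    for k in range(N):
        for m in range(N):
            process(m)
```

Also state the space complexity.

Time complexity: O(n^3).
Space complexity: O(1).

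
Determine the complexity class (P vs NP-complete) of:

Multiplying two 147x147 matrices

This problem is in P: the schoolbook algorithm runs in O(n^3).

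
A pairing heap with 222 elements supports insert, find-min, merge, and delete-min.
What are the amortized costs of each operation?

Pairing heaps are self-adjusting heap-ordered trees. Insert and merge link two roots: O(1). Find-min reads the root: O(1). Delete-min removes the root, then pairs children in two passes; amortized cost is O(log 222) = O(log n).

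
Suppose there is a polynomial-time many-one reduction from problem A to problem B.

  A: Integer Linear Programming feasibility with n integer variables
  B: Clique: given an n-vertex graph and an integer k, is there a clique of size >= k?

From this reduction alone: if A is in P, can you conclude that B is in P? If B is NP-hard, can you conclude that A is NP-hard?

A poly-time reduction A <=_p B transfers tractability DOWN (B easy => A easy) and hardness UP (A hard => B hard), not the reverse.
From A in P, the reduction alone does NOT give B in P: any problem in P trivially reduces to SAT, yet SAT is not known to be in P.
From B NP-hard, the reduction alone does NOT give A NP-hard: again, easy problems reduce to hard ones.
(Here in fact A is NP-complete and B is NP-complete.)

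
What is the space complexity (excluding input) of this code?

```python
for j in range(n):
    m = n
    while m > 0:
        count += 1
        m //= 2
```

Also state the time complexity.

Space complexity: O(1).
Only a constant amount of auxiliary storage is used; nothing grows with n.
Time complexity: O(n log n).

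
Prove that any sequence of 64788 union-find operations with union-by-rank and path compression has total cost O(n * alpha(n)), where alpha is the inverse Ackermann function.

Using Tarjan's analysis with rank-based potential function. Union-by-rank keeps tree height O(log n). Path compression flattens paths during find. For n = 64788 operations, total cost is O(n * alpha(n)), effectively O(n) since alpha grows incredibly slowly.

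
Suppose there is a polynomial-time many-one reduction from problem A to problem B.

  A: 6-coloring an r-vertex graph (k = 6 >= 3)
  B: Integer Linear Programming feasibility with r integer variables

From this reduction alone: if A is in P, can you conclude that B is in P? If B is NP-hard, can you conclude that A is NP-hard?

A poly-time reduction A <=_p B transfers tractability DOWN (B easy => A easy) and hardness UP (A hard => B hard), not the reverse.
From A in P, the reduction alone does NOT give B in P: any problem in P trivially reduces to SAT, yet SAT is not known to be in P.
From B NP-hard, the reduction alone does NOT give A NP-hard: again, easy problems reduce to hard ones.
(Here in fact A is NP-complete and B is NP-complete.)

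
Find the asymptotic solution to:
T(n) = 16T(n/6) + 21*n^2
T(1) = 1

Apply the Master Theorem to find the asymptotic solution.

a=16, b=6, f(n)=21*n^2. log_6(16) = 1.547 < 2. Case 3: T(n) = O(n^2).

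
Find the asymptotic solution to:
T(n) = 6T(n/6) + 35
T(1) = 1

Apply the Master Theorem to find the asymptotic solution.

a=6, b=6, f(n)=35. log_6(6) = 1. Case 1 of Master Theorem: T(n) = O(n^1).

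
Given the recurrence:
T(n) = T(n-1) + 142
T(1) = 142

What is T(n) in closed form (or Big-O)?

Unrolling: T(n) = T(n-1) + 142 = T(n-2) + 2*142 = ... = T(1) + (n-1)*142 = 142 + (n-1)*142 = 142n.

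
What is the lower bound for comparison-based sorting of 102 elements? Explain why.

A comparison-based sorting algorithm corresponds to a decision tree. With 102! possible permutations, the tree has 102! leaves. The height is at least log_2(102!) = Omega(n log n) by Stirling's approximation.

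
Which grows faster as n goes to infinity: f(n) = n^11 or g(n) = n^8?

f(n) = n^11 grows faster: n^11/n^8 = n^3 -> infinity.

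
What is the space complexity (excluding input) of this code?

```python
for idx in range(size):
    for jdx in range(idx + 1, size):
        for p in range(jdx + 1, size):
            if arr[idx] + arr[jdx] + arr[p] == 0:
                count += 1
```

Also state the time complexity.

Space complexity: O(1).
Only a constant amount of auxiliary storage is used; nothing grows with n.
Time complexity: O(n^3).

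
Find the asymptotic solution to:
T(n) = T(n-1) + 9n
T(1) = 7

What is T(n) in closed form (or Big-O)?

Unrolling: T(n) = 7 + 9*(2 + 3 + ... + n) = 7 + 9*(n(n+1)/2 - 1) = O(n^2).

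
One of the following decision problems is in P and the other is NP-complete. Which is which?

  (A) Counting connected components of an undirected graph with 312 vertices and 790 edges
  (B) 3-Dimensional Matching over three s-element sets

(A) is P: BFS/DFS visits each vertex and edge once: O(V+E).
(B) is NP-complete: one of Karp's 21 NP-complete problems.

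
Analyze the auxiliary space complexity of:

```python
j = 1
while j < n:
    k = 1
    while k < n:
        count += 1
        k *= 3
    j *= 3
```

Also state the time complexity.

Space complexity: O(1).
Only a constant amount of auxiliary storage is used; nothing grows with n.
Time complexity: O(log^2 n).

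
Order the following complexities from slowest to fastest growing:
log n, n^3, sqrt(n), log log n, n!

Ordered by growth rate: log log n < log n < sqrt(n) < n^3 < n!.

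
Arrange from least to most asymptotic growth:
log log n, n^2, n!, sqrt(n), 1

Ordered by growth rate: 1 < log log n < sqrt(n) < n^2 < n!.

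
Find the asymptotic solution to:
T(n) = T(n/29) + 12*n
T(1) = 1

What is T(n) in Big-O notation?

Geometric series: 12*n*(1 + 1/29 + 1/29^2 + ...) = O(n). T(n) = O(n).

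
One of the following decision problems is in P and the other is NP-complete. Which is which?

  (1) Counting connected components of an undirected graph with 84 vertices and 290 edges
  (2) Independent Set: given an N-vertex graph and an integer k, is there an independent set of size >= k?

(1) is P: BFS/DFS visits each vertex and edge once: O(V+E).
(2) is NP-complete: complement of Clique (with k part of the input).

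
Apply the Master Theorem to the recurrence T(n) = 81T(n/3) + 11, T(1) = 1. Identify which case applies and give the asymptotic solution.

a=81, b=3, f(n)=11.
log_3(81) = 4 > 0.
Since f(n) = O(n^0) is polynomially smaller than n^4, Case 1 applies.
T(n) = Theta(n^4).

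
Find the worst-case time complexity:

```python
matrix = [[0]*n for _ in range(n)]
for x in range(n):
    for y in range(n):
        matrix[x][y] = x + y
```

Time complexity: O(n^2).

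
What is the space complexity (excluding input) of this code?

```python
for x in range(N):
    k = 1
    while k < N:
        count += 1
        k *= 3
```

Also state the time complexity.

Space complexity: O(1).
Only a constant amount of auxiliary storage is used; nothing grows with n.
Time complexity: O(n log n).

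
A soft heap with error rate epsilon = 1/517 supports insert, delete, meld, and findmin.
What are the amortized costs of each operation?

Soft heaps (Chazelle) allow up to an epsilon = 1/517 fraction of elements to have corrupted (raised) keys. Insert is O(log(1/epsilon)) = O(log 517) amortized -- the structure maintains heap-ordered binary trees of rank bounded by O(log(1/epsilon)). Meld concatenates root lists: O(1) amortized. Delete and findmin are O(1) amortized.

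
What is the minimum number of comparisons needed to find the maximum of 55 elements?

Finding the maximum requires 54 comparisons. Each comparison eliminates exactly one candidate. With 55 candidates, we need 54 eliminations.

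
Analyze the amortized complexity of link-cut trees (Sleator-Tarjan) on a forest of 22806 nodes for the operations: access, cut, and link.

Link-cut trees represent the forest using splay trees over preferred paths. With potential Phi = sum over nodes of log(size of virtual subtree), each access on 22806 nodes is O(log 22806) = O(log n) amortized by the splay-tree access lemma. Cut and link are O(1) plus one access.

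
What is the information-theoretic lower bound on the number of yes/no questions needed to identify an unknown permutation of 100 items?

There are 100! = 93326215443944152681699238856266700490715968264381621468592963895217599993229915608941463976156518286253697920827223758251185210916864000000000000000000000000 permutations. Each yes/no question gives at most 1 bit, so at least ceil(log_2(93326215443944152681699238856266700490715968264381621468592963895217599993229915608941463976156518286253697920827223758251185210916864000000000000000000000000)) = 525 questions are needed.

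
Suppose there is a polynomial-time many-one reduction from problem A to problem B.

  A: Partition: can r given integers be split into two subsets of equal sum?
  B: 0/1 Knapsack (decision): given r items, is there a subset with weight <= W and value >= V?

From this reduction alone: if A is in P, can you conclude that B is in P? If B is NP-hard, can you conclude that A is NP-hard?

A poly-time reduction A <=_p B transfers tractability DOWN (B easy => A easy) and hardness UP (A hard => B hard), not the reverse.
From A in P, the reduction alone does NOT give B in P: any problem in P trivially reduces to SAT, yet SAT is not known to be in P.
From B NP-hard, the reduction alone does NOT give A NP-hard: again, easy problems reduce to hard ones.
(Here in fact A is NP-complete and B is NP-complete.)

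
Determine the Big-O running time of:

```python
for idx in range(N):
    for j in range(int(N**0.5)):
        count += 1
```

Time complexity: O(n * sqrt(n)).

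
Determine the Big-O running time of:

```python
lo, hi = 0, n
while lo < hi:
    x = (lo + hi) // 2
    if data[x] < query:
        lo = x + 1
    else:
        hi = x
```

Time complexity: O(log n).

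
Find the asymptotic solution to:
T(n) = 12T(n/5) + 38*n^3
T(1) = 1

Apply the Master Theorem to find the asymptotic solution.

a=12, b=5, f(n)=38*n^3. log_5(12) = 1.544 < 3. Case 3: T(n) = O(n^3).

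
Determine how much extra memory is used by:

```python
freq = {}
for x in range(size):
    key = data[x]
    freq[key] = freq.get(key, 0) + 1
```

Space complexity: O(n).
Auxiliary storage grows linearly with the input size n in the worst case.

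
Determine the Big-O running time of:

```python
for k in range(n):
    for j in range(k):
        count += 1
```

Time complexity: O(n^2).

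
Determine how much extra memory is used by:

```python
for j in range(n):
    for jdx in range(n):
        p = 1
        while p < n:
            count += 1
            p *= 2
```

Space complexity: O(1).
Only a constant amount of auxiliary storage is used; nothing grows with n.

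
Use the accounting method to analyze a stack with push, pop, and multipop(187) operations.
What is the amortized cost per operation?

Assign 2 credits per push (1 for the push, 1 saved for a future pop). Each pop or element popped by multipop(187) uses 1 saved credit. Total credits never go negative, so amortized cost is O(1).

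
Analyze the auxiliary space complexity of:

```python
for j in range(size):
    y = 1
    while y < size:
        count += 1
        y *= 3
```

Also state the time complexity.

Space complexity: O(1).
Only a constant amount of auxiliary storage is used; nothing grows with n.
Time complexity: O(n log n).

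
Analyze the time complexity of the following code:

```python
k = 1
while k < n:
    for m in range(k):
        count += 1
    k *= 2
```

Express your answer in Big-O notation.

Time complexity: O(n).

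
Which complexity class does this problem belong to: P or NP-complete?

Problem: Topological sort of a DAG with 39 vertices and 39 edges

This problem is in P: DFS-based topological sort runs in O(V+E).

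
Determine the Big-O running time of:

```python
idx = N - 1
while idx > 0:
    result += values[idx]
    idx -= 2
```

Time complexity: O(n).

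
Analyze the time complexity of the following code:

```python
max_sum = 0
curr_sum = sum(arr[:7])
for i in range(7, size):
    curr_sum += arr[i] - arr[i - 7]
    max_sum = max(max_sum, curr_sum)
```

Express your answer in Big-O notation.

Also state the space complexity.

Time complexity: O(n).
Space complexity: O(1).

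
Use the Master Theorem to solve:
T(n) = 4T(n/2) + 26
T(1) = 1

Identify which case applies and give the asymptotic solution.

a=4, b=2, f(n)=26.
log_2(4) = 2 > 0.
Since f(n) = O(n^0) is polynomially smaller than n^2, Case 1 applies.
T(n) = Theta(n^2).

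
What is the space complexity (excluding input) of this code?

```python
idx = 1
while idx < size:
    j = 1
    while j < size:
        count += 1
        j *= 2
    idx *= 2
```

Space complexity: O(1).
Only a constant amount of auxiliary storage is used; nothing grows with n.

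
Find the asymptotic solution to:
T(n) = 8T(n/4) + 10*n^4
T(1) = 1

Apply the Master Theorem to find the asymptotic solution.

a=8, b=4, f(n)=10*n^4. log_4(8) = 1.5 < 4. Case 3: T(n) = O(n^4).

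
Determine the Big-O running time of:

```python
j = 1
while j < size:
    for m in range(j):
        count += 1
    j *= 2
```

Time complexity: O(n).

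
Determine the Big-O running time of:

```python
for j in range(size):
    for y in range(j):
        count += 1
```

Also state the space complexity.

Time complexity: O(n^2).
Space complexity: O(1).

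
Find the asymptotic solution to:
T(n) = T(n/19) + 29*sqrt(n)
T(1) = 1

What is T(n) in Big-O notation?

Each level contributes sqrt(n/19^k). Geometric series with ratio 1/sqrt(19) < 1 sums to O(sqrt(n)).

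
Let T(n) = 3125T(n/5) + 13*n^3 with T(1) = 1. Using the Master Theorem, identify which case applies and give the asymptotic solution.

a=3125, b=5, f(n)=13*n^3.
log_5(3125) = 5 > 3.
Since f(n) = O(n^3) is polynomially smaller than n^5, Case 1 applies.
T(n) = Theta(n^5).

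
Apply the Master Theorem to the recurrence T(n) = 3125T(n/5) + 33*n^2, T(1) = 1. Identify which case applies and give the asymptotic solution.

a=3125, b=5, f(n)=33*n^2.
log_5(3125) = 5 > 2.
Since f(n) = O(n^2) is polynomially smaller than n^5, Case 1 applies.
T(n) = Theta(n^5).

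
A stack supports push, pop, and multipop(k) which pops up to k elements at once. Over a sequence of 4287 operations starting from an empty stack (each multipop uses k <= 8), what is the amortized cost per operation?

Each element is pushed exactly once and popped at most once (whether by pop or as part of a multipop). So the total number of individual pops over the whole sequence is at most the number of pushes, which is at most 4287. Total work <= 2 * 4287, hence O(1) amortized per operation.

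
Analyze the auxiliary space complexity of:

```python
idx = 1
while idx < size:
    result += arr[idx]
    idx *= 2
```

Space complexity: O(1).
Only a constant amount of auxiliary storage is used; nothing grows with n.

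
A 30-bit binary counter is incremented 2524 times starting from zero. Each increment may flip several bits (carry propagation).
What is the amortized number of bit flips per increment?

Bit i flips on every 2^i-th increment, so over 2524 increments bit i flips floor(2524/2^i) times. Summing over i: total flips < 2 * 2524. Amortized: < 2 = O(1) per increment.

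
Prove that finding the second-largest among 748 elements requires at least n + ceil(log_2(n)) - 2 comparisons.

Lower bound (adversary): identifying the maximum requires 748-1 comparisons (each eliminates one candidate). Assign weight 1 to each element; on each comparison the adversary lets the heavier side win and gives it the loser's weight. The max ends with weight 748, but each comparison it wins at most doubles its weight, so the max must win >= ceil(log_2(748)) = 10 comparisons. The second-largest is one of those 10 direct losers to the max, and identifying which one is largest needs >= 10-1 further comparisons. Total >= 748-1 + 10-1 = 756.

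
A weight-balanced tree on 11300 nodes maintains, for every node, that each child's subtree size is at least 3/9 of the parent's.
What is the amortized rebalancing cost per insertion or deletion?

With balance ratio 3/9, tree height is O(log_{9/3}(11300)) = O(log n). A rebalance at a node of size s costs O(s) but requires Omega(s) updates in that subtree to retrigger. Summed over the O(log n) ancestors of the touched leaf, amortized rebalancing is O(log n).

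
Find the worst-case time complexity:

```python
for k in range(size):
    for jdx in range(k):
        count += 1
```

Time complexity: O(n^2).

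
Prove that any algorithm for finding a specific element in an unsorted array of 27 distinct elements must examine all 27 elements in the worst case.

Adversary argument: if the algorithm examines fewer than 27 elements, the adversary places the target in an unexamined position. The algorithm cannot distinguish 'not present' from 'in unexamined position'.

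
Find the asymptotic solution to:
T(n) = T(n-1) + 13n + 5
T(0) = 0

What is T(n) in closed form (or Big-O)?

Dominant term in sum is 13*sum(i, i=1..n) = 13*n*(n+1)/2 = O(n^2).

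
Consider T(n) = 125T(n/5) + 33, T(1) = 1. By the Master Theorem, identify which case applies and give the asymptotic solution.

a=125, b=5, f(n)=33.
log_5(125) = 3 > 0.
Since f(n) = O(n^0) is polynomially smaller than n^3, Case 1 applies.
T(n) = Theta(n^3).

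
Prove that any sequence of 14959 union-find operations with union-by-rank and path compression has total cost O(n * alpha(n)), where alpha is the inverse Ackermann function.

Using Tarjan's analysis with rank-based potential function. Union-by-rank keeps tree height O(log n). Path compression flattens paths during find. For n = 14959 operations, total cost is O(n * alpha(n)), effectively O(n) since alpha grows incredibly slowly.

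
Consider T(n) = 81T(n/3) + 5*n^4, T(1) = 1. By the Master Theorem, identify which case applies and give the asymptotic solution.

a=81, b=3, f(n)=5*n^4.
log_3(81) = 4, so n^(log_b(a)) = n^4.
f(n) = Theta(n^4), so Case 2 applies.
T(n) = Theta(n^4 log n).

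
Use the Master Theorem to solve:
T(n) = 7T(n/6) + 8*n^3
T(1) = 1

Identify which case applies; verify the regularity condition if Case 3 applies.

a=7, b=6, f(n)=8*n^3.
log_6(7) = 1.086 < 3.
f(n) = Omega(n^(1.086+epsilon)) for some epsilon > 0, so Case 3 is the candidate.
Regularity: a*f(n/b) = 7*8*(n/6)^3 = (7/216)*8*n^3 <= c*f(n) with c = 7/216 < 1. Satisfied.
Case 3: T(n) = Theta(n^3).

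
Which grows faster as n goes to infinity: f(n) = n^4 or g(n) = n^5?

g(n) = n^5 grows faster: n^5/n^4 = n^1 -> infinity.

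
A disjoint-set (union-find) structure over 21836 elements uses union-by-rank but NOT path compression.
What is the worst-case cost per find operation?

Union-by-rank alone keeps every tree's height <= log_2(21836) ~= 14.4. Each find traverses from a node to its root, costing O(height) = O(log n). Without path compression this bound is tight.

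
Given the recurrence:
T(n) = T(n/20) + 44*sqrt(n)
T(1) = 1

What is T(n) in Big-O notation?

Each level contributes sqrt(n/20^k). Geometric series with ratio 1/sqrt(20) < 1 sums to O(sqrt(n)).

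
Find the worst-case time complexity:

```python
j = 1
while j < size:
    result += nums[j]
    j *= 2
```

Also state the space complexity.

Time complexity: O(log n).
Space complexity: O(1).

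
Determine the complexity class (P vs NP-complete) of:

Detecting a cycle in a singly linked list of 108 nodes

This problem is in P: Floyd's tortoise-and-hare runs in O(n) time, O(1) space.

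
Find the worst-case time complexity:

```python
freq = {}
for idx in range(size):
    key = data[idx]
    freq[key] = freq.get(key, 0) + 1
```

Time complexity: O(n).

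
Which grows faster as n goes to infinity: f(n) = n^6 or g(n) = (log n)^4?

f(n) = n^6 grows faster: any positive polynomial dominates any polylog.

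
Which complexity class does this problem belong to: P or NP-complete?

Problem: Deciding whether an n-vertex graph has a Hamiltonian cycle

This problem is NP-complete: one of Karp's 21 NP-complete problems.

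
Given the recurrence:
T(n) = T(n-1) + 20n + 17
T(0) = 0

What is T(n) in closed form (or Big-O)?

Dominant term in sum is 20*sum(i, i=1..n) = 20*n*(n+1)/2 = O(n^2).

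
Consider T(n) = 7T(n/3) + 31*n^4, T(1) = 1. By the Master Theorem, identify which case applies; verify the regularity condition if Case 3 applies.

a=7, b=3, f(n)=31*n^4.
log_3(7) = 1.771 < 4.
f(n) = Omega(n^(1.771+epsilon)) for some epsilon > 0, so Case 3 is the candidate.
Regularity: a*f(n/b) = 7*31*(n/3)^4 = (7/81)*31*n^4 <= c*f(n) with c = 7/81 < 1. Satisfied.
Case 3: T(n) = Theta(n^4).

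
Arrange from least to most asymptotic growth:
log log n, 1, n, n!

Ordered by growth rate: 1 < log log n < n < n!.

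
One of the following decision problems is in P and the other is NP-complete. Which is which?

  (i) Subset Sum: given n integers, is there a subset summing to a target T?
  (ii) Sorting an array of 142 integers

(i) is NP-complete: one of Karp's 21 NP-complete problems.
(ii) is P: merge sort runs in O(n log n).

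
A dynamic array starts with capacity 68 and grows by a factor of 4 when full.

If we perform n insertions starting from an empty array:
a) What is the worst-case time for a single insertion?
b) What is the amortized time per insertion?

(a) Worst-case single insertion: O(n) -- when the array is full at capacity c, the resize copies all c elements, and c can be Theta(n).
(b) Resizes happen at sizes 68, 272, 1088, ... Total copy cost for n insertions: 68 + 272 + ... = O(n) (geometric series with ratio 1/4). Amortized cost per insertion: O(n)/n = O(1).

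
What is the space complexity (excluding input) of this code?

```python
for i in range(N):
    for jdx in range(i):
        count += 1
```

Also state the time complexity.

Space complexity: O(1).
Only a constant amount of auxiliary storage is used; nothing grows with n.
Time complexity: O(n^2).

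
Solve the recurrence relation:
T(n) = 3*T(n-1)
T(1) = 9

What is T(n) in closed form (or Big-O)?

Each step multiplies by 3. T(n) = T(1)*3^(n-1) = 9*3^(n-1).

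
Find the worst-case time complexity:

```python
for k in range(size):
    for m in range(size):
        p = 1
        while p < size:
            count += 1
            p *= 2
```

Time complexity: O(n^2 log n).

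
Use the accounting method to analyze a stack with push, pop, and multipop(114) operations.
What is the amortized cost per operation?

Assign 2 credits per push (1 for the push, 1 saved for a future pop). Each pop or element popped by multipop(114) uses 1 saved credit. Total credits never go negative, so amortized cost is O(1).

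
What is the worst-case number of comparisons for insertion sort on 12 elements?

Insertion sort on reverse-sorted input: 1 + 2 + ... + (12-1) = 66 comparisons.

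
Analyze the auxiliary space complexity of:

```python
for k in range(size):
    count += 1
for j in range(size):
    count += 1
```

Space complexity: O(1).
Only a constant amount of auxiliary storage is used; nothing grows with n.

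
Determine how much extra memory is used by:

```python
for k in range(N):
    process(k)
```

Space complexity: O(1).
Only a constant amount of auxiliary storage is used; nothing grows with n.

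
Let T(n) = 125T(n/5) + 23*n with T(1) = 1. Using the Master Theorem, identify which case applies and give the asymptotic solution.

a=125, b=5, f(n)=23*n.
log_5(125) = 3 > 1.
Since f(n) = O(n^1) is polynomially smaller than n^3, Case 1 applies.
T(n) = Theta(n^3).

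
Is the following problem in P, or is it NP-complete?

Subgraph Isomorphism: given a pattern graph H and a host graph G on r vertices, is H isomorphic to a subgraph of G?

This problem is NP-complete: generalizes Clique and Hamiltonian Path (pattern size is part of the input).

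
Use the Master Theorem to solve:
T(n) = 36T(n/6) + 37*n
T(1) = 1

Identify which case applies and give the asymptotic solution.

a=36, b=6, f(n)=37*n.
log_6(36) = 2 > 1.
Since f(n) = O(n^1) is polynomially smaller than n^2, Case 1 applies.
T(n) = Theta(n^2).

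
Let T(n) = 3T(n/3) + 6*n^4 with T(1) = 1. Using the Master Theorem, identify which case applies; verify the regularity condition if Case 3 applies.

a=3, b=3, f(n)=6*n^4.
log_3(3) = 1 < 4.
f(n) = Omega(n^(1+epsilon)) for some epsilon > 0, so Case 3 is the candidate.
Regularity: a*f(n/b) = 3*6*(n/3)^4 = (3/81)*6*n^4 <= c*f(n) with c = 3/81 < 1. Satisfied.
Case 3: T(n) = Theta(n^4).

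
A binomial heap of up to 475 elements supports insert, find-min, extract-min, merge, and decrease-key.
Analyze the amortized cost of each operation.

A binomial heap with n <= 475 elements has at most floor(log_2 475) + 1 = 9 trees. Using potential Phi = number of trees: Insert adds one tree, but cascading merges reduce count -- amortized O(1). Find-min reads the cached minimum pointer: O(1). Extract-min creates O(log n) new trees: O(log n). Merge combines tree lists: O(log n). Decrease-key sifts the element up its tree of height <= log n: O(log n).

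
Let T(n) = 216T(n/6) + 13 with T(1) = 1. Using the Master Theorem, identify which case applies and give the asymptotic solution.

a=216, b=6, f(n)=13.
log_6(216) = 3 > 0.
Since f(n) = O(n^0) is polynomially smaller than n^3, Case 1 applies.
T(n) = Theta(n^3).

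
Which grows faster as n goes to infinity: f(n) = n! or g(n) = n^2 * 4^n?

f(n) = n! grows faster: by Stirling n! ~ (n/e)^n sqrt(2*pi*n); (n/e)^n eventually dominates n^2 * 4^n.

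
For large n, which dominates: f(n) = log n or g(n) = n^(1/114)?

g(n) = n^(1/114) grows faster: any positive power of n dominates log n.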